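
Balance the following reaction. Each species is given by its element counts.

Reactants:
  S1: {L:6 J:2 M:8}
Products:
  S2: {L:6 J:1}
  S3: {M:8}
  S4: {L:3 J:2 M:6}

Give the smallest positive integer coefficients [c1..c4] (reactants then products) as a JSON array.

L: 6·6 = 36 | 4·6+3·0+4·3 = 36
J: 6·2 = 12 | 4·1+3·0+4·2 = 12
M: 6·8 = 48 | 4·0+3·8+4·6 = 48
gcd(6,4,3,4) = 1

Coefficients: [6, 4, 3, 4]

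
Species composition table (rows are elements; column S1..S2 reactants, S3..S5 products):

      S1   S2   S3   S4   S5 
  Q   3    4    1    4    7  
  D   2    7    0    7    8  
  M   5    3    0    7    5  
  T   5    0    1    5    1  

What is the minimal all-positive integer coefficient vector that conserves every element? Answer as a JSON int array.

Q: 5·3+6·4 = 39 | 2·1+4·4+3·7 = 39
D: 5·2+6·7 = 52 | 2·0+4·7+3·8 = 52
M: 5·5+6·3 = 43 | 2·0+4·7+3·5 = 43
T: 5·5+6·0 = 25 | 2·1+4·5+3·1 = 25
gcd(5,6,2,4,3) = 1

Coefficients: [5, 6, 2, 4, 3]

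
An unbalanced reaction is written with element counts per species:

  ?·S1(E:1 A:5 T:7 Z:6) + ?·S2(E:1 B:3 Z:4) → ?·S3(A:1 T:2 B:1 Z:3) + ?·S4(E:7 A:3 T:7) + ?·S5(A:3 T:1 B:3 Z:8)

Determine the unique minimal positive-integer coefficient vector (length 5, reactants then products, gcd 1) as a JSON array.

E: 3·1+4·1 = 7 | 6·0+1·7+2·0 = 7
A: 3·5+4·0 = 15 | 6·1+1·3+2·3 = 15
T: 3·7+4·0 = 21 | 6·2+1·7+2·1 = 21
B: 3·0+4·3 = 12 | 6·1+1·0+2·3 = 12
Z: 3·6+4·4 = 34 | 6·3+1·0+2·8 = 34
gcd(3,4,6,1,2) = 1

Coefficients: [3, 4, 6, 1, 2]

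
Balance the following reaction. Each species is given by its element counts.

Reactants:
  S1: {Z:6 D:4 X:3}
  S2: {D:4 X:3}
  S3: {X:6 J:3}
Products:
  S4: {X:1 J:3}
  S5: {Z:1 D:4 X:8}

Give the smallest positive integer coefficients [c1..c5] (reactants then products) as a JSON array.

Z: 1·6+5·0+6·0 = 6 | 6·0+6·1 = 6
D: 1·4+5·4+6·0 = 24 | 6·0+6·4 = 24
X: 1·3+5·3+6·6 = 54 | 6·1+6·8 = 54
J: 1·0+5·0+6·3 = 18 | 6·3+6·0 = 18
gcd(1,5,6,6,6) = 1

Coefficients: [1, 5, 6, 6, 6]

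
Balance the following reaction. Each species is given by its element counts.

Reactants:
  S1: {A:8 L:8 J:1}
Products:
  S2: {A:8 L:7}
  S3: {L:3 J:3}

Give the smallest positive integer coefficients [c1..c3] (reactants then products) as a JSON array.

A: 3·8 = 24 | 3·8+1·0 = 24
L: 3·8 = 24 | 3·7+1·3 = 24
J: 3·1 = 3 | 3·0+1·3 = 3
gcd(3,3,1) = 1

Coefficients: [3, 3, 1]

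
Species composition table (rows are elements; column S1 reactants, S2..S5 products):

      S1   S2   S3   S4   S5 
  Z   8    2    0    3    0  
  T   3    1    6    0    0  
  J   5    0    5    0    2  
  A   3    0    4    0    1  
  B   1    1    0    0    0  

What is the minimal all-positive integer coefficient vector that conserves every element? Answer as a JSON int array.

Coefficients: [3, 3, 1, 6, 5]

Z: 3·8 = 24 | 3·2+1·0+6·3+5·0 = 24
T: 3·3 = 9 | 3·1+1·6+6·0+5·0 = 9
J: 3·5 = 15 | 3·0+1·5+6·0+5·2 = 15
A: 3·3 = 9 | 3·0+1·4+6·0+5·1 = 9
B: 3·1 = 3 | 3·1+1·0+6·0+5·0 = 3
gcd(3,3,1,6,5) = 1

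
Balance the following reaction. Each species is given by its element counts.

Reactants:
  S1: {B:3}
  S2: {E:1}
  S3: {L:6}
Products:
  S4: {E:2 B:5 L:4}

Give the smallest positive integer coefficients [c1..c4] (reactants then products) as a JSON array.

Coefficients: [5, 6, 2, 3]

E: 5·0+6·1+2·0 = 6 | 3·2 = 6
B: 5·3+6·0+2·0 = 15 | 3·5 = 15
L: 5·0+6·0+2·6 = 12 | 3·4 = 12
gcd(5,6,2,3) = 1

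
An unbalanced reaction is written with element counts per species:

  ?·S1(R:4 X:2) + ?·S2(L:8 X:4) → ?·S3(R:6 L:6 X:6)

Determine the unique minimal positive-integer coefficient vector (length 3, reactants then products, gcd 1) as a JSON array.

Coefficients: [6, 3, 4]

R: 6·4+3·0 = 24 | 4·6 = 24
L: 6·0+3·8 = 24 | 4·6 = 24
X: 6·2+3·4 = 24 | 4·6 = 24
gcd(6,3,4) = 1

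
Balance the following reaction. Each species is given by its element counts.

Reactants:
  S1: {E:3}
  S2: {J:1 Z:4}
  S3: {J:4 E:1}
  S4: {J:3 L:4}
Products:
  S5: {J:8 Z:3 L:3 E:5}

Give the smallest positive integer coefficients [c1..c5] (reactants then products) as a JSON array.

J: 5·0+3·1+5·4+3·3 = 32 | 4·8 = 32
Z: 5·0+3·4+5·0+3·0 = 12 | 4·3 = 12
L: 5·0+3·0+5·0+3·4 = 12 | 4·3 = 12
E: 5·3+3·0+5·1+3·0 = 20 | 4·5 = 20
gcd(5,3,5,3,4) = 1

Coefficients: [5, 3, 5, 3, 4]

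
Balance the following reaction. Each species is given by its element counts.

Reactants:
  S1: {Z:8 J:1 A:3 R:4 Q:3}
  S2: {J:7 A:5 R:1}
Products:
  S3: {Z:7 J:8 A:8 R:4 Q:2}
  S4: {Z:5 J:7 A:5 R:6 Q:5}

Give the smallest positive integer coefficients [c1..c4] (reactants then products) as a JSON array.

Coefficients: [5, 6, 5, 1]

Z: 5·8+6·0 = 40 | 5·7+1·5 = 40
J: 5·1+6·7 = 47 | 5·8+1·7 = 47
A: 5·3+6·5 = 45 | 5·8+1·5 = 45
R: 5·4+6·1 = 26 | 5·4+1·6 = 26
Q: 5·3+6·0 = 15 | 5·2+1·5 = 15
gcd(5,6,5,1) = 1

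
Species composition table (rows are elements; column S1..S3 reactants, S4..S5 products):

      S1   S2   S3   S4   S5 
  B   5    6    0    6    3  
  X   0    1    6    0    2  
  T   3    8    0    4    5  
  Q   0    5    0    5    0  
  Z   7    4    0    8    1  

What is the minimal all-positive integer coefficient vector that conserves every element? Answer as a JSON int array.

Coefficients: [3, 4, 1, 4, 5]

B: 3·5+4·6+1·0 = 39 | 4·6+5·3 = 39
X: 3·0+4·1+1·6 = 10 | 4·0+5·2 = 10
T: 3·3+4·8+1·0 = 41 | 4·4+5·5 = 41
Q: 3·0+4·5+1·0 = 20 | 4·5+5·0 = 20
Z: 3·7+4·4+1·0 = 37 | 4·8+5·1 = 37
gcd(3,4,1,4,5) = 1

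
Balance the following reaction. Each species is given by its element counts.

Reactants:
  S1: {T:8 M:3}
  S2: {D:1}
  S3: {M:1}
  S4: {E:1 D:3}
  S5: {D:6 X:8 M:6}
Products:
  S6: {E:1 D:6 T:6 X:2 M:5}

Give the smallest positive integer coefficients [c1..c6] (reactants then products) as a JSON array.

E: 3·0+6·0+5·0+4·1+1·0 = 4 | 4·1 = 4
D: 3·0+6·1+5·0+4·3+1·6 = 24 | 4·6 = 24
T: 3·8+6·0+5·0+4·0+1·0 = 24 | 4·6 = 24
X: 3·0+6·0+5·0+4·0+1·8 = 8 | 4·2 = 8
M: 3·3+6·0+5·1+4·0+1·6 = 20 | 4·5 = 20
gcd(3,6,5,4,1,4) = 1

Coefficients: [3, 6, 5, 4, 1, 4]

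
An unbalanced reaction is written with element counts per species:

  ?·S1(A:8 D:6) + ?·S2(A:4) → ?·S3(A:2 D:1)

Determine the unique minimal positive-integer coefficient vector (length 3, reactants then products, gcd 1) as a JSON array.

Coefficients: [1, 1, 6]

A: 1·8+1·4 = 12 | 6·2 = 12
D: 1·6+1·0 = 6 | 6·1 = 6
gcd(1,1,6) = 1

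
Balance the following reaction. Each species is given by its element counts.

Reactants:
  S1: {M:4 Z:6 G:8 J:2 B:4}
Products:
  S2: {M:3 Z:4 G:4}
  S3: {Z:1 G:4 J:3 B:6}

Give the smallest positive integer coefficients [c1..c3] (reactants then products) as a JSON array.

Coefficients: [3, 4, 2]

M: 3·4 = 12 | 4·3+2·0 = 12
Z: 3·6 = 18 | 4·4+2·1 = 18
G: 3·8 = 24 | 4·4+2·4 = 24
J: 3·2 = 6 | 4·0+2·3 = 6
B: 3·4 = 12 | 4·0+2·6 = 12
gcd(3,4,2) = 1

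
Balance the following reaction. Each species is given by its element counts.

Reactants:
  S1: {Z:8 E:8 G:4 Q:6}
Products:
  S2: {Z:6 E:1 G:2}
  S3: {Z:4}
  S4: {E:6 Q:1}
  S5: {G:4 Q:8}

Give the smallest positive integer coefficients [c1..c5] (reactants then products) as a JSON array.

Coefficients: [5, 4, 4, 6, 3]

Z: 5·8 = 40 | 4·6+4·4+6·0+3·0 = 40
E: 5·8 = 40 | 4·1+4·0+6·6+3·0 = 40
G: 5·4 = 20 | 4·2+4·0+6·0+3·4 = 20
Q: 5·6 = 30 | 4·0+4·0+6·1+3·8 = 30
gcd(5,4,4,6,3) = 1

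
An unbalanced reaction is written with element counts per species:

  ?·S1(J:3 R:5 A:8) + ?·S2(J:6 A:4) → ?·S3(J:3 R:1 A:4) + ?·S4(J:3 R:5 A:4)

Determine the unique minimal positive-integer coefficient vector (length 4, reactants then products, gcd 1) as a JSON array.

J: 2·3+2·6 = 18 | 5·3+1·3 = 18
R: 2·5+2·0 = 10 | 5·1+1·5 = 10
A: 2·8+2·4 = 24 | 5·4+1·4 = 24
gcd(2,2,5,1) = 1

Coefficients: [2, 2, 5, 1]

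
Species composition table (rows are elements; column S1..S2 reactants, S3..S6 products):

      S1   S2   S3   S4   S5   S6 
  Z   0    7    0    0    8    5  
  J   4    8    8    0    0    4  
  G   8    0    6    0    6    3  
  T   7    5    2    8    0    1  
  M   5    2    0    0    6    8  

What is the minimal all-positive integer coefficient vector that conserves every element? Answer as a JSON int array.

Z: 6·0+4·7 = 28 | 5·0+6·0+1·8+4·5 = 28
J: 6·4+4·8 = 56 | 5·8+6·0+1·0+4·4 = 56
G: 6·8+4·0 = 48 | 5·6+6·0+1·6+4·3 = 48
T: 6·7+4·5 = 62 | 5·2+6·8+1·0+4·1 = 62
M: 6·5+4·2 = 38 | 5·0+6·0+1·6+4·8 = 38
gcd(6,4,5,6,1,4) = 1

Coefficients: [6, 4, 5, 6, 1, 4]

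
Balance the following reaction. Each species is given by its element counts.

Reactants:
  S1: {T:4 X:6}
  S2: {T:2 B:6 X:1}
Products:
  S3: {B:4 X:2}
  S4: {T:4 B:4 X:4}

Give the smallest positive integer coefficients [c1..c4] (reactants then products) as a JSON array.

Coefficients: [3, 4, 1, 5]

T: 3·4+4·2 = 20 | 1·0+5·4 = 20
B: 3·0+4·6 = 24 | 1·4+5·4 = 24
X: 3·6+4·1 = 22 | 1·2+5·4 = 22
gcd(3,4,1,5) = 1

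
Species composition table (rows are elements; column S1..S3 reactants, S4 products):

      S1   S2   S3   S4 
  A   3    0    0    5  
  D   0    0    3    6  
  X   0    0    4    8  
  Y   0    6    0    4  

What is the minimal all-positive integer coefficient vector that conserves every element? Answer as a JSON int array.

A: 5·3+2·0+6·0 = 15 | 3·5 = 15
D: 5·0+2·0+6·3 = 18 | 3·6 = 18
X: 5·0+2·0+6·4 = 24 | 3·8 = 24
Y: 5·0+2·6+6·0 = 12 | 3·4 = 12
gcd(5,2,6,3) = 1

Coefficients: [5, 2, 6, 3]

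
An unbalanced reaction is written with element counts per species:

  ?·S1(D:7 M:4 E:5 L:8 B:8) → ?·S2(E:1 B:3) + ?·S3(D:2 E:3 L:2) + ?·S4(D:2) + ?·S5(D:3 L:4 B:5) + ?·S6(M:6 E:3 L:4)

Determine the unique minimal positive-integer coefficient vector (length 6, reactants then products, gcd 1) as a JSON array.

D: 3·7 = 21 | 3·0+2·2+4·2+3·3+2·0 = 21
M: 3·4 = 12 | 3·0+2·0+4·0+3·0+2·6 = 12
E: 3·5 = 15 | 3·1+2·3+4·0+3·0+2·3 = 15
L: 3·8 = 24 | 3·0+2·2+4·0+3·4+2·4 = 24
B: 3·8 = 24 | 3·3+2·0+4·0+3·5+2·0 = 24
gcd(3,3,2,4,3,2) = 1

Coefficients: [3, 3, 2, 4, 3, 2]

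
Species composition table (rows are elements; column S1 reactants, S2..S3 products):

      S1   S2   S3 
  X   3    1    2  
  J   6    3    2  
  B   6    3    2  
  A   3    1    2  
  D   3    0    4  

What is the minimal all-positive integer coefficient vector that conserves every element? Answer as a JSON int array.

Coefficients: [4, 6, 3]

X: 4·3 = 12 | 6·1+3·2 = 12
J: 4·6 = 24 | 6·3+3·2 = 24
B: 4·6 = 24 | 6·3+3·2 = 24
A: 4·3 = 12 | 6·1+3·2 = 12
D: 4·3 = 12 | 6·0+3·4 = 12
gcd(4,6,3) = 1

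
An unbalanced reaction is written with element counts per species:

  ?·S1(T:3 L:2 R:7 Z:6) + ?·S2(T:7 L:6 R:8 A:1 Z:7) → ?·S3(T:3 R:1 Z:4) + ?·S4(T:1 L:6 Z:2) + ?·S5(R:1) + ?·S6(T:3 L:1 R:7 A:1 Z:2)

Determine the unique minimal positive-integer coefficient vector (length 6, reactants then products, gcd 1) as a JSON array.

Coefficients: [1, 2, 3, 2, 6, 2]

T: 1·3+2·7 = 17 | 3·3+2·1+6·0+2·3 = 17
L: 1·2+2·6 = 14 | 3·0+2·6+6·0+2·1 = 14
R: 1·7+2·8 = 23 | 3·1+2·0+6·1+2·7 = 23
A: 1·0+2·1 = 2 | 3·0+2·0+6·0+2·1 = 2
Z: 1·6+2·7 = 20 | 3·4+2·2+6·0+2·2 = 20
gcd(1,2,3,2,6,2) = 1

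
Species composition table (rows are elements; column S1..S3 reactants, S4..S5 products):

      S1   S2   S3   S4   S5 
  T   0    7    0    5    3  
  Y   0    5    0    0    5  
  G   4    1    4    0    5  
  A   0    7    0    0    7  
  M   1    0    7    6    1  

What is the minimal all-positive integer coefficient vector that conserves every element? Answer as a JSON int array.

T: 1·0+5·7+4·0 = 35 | 4·5+5·3 = 35
Y: 1·0+5·5+4·0 = 25 | 4·0+5·5 = 25
G: 1·4+5·1+4·4 = 25 | 4·0+5·5 = 25
A: 1·0+5·7+4·0 = 35 | 4·0+5·7 = 35
M: 1·1+5·0+4·7 = 29 | 4·6+5·1 = 29
gcd(1,5,4,4,5) = 1

Coefficients: [1, 5, 4, 4, 5]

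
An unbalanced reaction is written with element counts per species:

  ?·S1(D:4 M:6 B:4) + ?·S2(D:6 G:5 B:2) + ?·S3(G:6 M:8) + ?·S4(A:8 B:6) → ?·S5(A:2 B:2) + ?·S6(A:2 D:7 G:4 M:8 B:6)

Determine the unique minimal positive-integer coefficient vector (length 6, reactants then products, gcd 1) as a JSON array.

A: 4·0+2·0+1·0+2·8 = 16 | 4·2+4·2 = 16
D: 4·4+2·6+1·0+2·0 = 28 | 4·0+4·7 = 28
G: 4·0+2·5+1·6+2·0 = 16 | 4·0+4·4 = 16
M: 4·6+2·0+1·8+2·0 = 32 | 4·0+4·8 = 32
B: 4·4+2·2+1·0+2·6 = 32 | 4·2+4·6 = 32
gcd(4,2,1,2,4,4) = 1

Coefficients: [4, 2, 1, 2, 4, 4]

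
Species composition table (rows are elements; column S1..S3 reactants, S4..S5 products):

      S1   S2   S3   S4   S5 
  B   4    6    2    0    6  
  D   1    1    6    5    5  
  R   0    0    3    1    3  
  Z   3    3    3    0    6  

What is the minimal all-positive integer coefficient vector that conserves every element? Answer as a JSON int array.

B: 3·4+1·6+6·2 = 30 | 3·0+5·6 = 30
D: 3·1+1·1+6·6 = 40 | 3·5+5·5 = 40
R: 3·0+1·0+6·3 = 18 | 3·1+5·3 = 18
Z: 3·3+1·3+6·3 = 30 | 3·0+5·6 = 30
gcd(3,1,6,3,5) = 1

Coefficients: [3, 1, 6, 3, 5]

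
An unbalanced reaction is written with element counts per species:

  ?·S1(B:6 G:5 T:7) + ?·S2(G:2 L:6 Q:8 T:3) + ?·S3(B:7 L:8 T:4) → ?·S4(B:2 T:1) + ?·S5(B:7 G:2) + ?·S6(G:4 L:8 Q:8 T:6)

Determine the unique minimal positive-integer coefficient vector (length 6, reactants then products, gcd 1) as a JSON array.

B: 2·6+4·0+1·7 = 19 | 6·2+1·7+4·0 = 19
G: 2·5+4·2+1·0 = 18 | 6·0+1·2+4·4 = 18
L: 2·0+4·6+1·8 = 32 | 6·0+1·0+4·8 = 32
Q: 2·0+4·8+1·0 = 32 | 6·0+1·0+4·8 = 32
T: 2·7+4·3+1·4 = 30 | 6·1+1·0+4·6 = 30
gcd(2,4,1,6,1,4) = 1

Coefficients: [2, 4, 1, 6, 1, 4]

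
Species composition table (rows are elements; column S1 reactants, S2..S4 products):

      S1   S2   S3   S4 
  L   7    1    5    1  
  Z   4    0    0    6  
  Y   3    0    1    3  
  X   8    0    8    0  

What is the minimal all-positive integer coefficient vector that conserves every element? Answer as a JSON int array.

L: 3·7 = 21 | 4·1+3·5+2·1 = 21
Z: 3·4 = 12 | 4·0+3·0+2·6 = 12
Y: 3·3 = 9 | 4·0+3·1+2·3 = 9
X: 3·8 = 24 | 4·0+3·8+2·0 = 24
gcd(3,4,3,2) = 1

Coefficients: [3, 4, 3, 2]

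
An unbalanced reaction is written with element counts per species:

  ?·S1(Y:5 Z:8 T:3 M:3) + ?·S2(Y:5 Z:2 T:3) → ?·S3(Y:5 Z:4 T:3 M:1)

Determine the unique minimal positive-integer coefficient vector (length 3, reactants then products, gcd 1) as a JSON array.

Y: 1·5+2·5 = 15 | 3·5 = 15
Z: 1·8+2·2 = 12 | 3·4 = 12
T: 1·3+2·3 = 9 | 3·3 = 9
M: 1·3+2·0 = 3 | 3·1 = 3
gcd(1,2,3) = 1

Coefficients: [1, 2, 3]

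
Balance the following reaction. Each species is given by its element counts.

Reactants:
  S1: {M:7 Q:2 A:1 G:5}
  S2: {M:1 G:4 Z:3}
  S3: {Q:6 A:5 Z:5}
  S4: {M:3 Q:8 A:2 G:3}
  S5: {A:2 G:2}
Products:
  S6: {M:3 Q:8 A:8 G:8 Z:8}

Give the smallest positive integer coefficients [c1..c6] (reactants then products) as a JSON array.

Coefficients: [1, 5, 5, 1, 6, 5]

M: 1·7+5·1+5·0+1·3+6·0 = 15 | 5·3 = 15
Q: 1·2+5·0+5·6+1·8+6·0 = 40 | 5·8 = 40
A: 1·1+5·0+5·5+1·2+6·2 = 40 | 5·8 = 40
G: 1·5+5·4+5·0+1·3+6·2 = 40 | 5·8 = 40
Z: 1·0+5·3+5·5+1·0+6·0 = 40 | 5·8 = 40
gcd(1,5,5,1,6,5) = 1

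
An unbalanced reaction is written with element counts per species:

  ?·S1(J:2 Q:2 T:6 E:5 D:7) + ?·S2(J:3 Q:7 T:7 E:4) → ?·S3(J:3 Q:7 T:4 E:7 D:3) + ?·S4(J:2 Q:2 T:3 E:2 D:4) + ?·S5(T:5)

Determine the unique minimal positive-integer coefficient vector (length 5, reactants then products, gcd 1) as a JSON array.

Coefficients: [5, 5, 5, 5, 6]

J: 5·2+5·3 = 25 | 5·3+5·2+6·0 = 25
Q: 5·2+5·7 = 45 | 5·7+5·2+6·0 = 45
T: 5·6+5·7 = 65 | 5·4+5·3+6·5 = 65
E: 5·5+5·4 = 45 | 5·7+5·2+6·0 = 45
D: 5·7+5·0 = 35 | 5·3+5·4+6·0 = 35
gcd(5,5,5,5,6) = 1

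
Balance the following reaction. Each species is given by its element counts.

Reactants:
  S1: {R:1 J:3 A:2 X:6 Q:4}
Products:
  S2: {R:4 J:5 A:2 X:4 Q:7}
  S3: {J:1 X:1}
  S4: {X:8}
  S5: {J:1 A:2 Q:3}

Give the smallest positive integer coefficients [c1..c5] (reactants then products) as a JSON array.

Coefficients: [4, 1, 4, 2, 3]

R: 4·1 = 4 | 1·4+4·0+2·0+3·0 = 4
J: 4·3 = 12 | 1·5+4·1+2·0+3·1 = 12
A: 4·2 = 8 | 1·2+4·0+2·0+3·2 = 8
X: 4·6 = 24 | 1·4+4·1+2·8+3·0 = 24
Q: 4·4 = 16 | 1·7+4·0+2·0+3·3 = 16
gcd(4,1,4,2,3) = 1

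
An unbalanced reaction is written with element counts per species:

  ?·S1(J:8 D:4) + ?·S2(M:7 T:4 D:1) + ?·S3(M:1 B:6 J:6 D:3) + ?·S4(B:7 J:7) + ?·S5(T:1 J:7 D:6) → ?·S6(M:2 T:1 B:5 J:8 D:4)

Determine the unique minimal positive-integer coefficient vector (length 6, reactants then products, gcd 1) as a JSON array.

Coefficients: [1, 1, 3, 1, 1, 5]

M: 1·0+1·7+3·1+1·0+1·0 = 10 | 5·2 = 10
T: 1·0+1·4+3·0+1·0+1·1 = 5 | 5·1 = 5
B: 1·0+1·0+3·6+1·7+1·0 = 25 | 5·5 = 25
J: 1·8+1·0+3·6+1·7+1·7 = 40 | 5·8 = 40
D: 1·4+1·1+3·3+1·0+1·6 = 20 | 5·4 = 20
gcd(1,1,3,1,1,5) = 1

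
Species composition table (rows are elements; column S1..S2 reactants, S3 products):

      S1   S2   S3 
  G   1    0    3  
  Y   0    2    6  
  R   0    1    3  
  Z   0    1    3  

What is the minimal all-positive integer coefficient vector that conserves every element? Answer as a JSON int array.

G: 3·1+3·0 = 3 | 1·3 = 3
Y: 3·0+3·2 = 6 | 1·6 = 6
R: 3·0+3·1 = 3 | 1·3 = 3
Z: 3·0+3·1 = 3 | 1·3 = 3
gcd(3,3,1) = 1

Coefficients: [3, 3, 1]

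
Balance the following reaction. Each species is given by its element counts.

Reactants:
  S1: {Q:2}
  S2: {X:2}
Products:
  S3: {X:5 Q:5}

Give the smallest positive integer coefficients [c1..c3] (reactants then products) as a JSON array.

X: 5·0+5·2 = 10 | 2·5 = 10
Q: 5·2+5·0 = 10 | 2·5 = 10
gcd(5,5,2) = 1

Coefficients: [5, 5, 2]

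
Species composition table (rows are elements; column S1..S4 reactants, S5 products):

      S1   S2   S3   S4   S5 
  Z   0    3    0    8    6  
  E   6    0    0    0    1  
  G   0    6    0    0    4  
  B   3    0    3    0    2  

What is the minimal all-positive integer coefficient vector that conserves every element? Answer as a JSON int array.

Coefficients: [1, 4, 3, 3, 6]

Z: 1·0+4·3+3·0+3·8 = 36 | 6·6 = 36
E: 1·6+4·0+3·0+3·0 = 6 | 6·1 = 6
G: 1·0+4·6+3·0+3·0 = 24 | 6·4 = 24
B: 1·3+4·0+3·3+3·0 = 12 | 6·2 = 12
gcd(1,4,3,3,6) = 1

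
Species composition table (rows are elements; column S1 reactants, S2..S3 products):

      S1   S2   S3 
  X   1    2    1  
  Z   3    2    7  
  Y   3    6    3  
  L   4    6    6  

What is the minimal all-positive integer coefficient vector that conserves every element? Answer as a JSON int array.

Coefficients: [3, 1, 1]

X: 3·1 = 3 | 1·2+1·1 = 3
Z: 3·3 = 9 | 1·2+1·7 = 9
Y: 3·3 = 9 | 1·6+1·3 = 9
L: 3·4 = 12 | 1·6+1·6 = 12
gcd(3,1,1) = 1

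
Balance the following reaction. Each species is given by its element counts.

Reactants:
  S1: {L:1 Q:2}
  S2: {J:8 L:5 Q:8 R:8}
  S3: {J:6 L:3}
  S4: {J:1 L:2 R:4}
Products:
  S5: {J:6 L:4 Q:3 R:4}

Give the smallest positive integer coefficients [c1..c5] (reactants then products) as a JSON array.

J: 1·0+2·8+3·6+2·1 = 36 | 6·6 = 36
L: 1·1+2·5+3·3+2·2 = 24 | 6·4 = 24
Q: 1·2+2·8+3·0+2·0 = 18 | 6·3 = 18
R: 1·0+2·8+3·0+2·4 = 24 | 6·4 = 24
gcd(1,2,3,2,6) = 1

Coefficients: [1, 2, 3, 2, 6]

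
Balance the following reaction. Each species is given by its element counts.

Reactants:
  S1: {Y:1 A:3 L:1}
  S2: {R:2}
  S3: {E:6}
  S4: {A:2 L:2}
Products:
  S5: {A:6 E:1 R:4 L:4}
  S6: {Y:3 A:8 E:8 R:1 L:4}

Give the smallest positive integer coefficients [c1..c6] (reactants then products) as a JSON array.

Y: 6·1+5·0+3·0+5·0 = 6 | 2·0+2·3 = 6
A: 6·3+5·0+3·0+5·2 = 28 | 2·6+2·8 = 28
E: 6·0+5·0+3·6+5·0 = 18 | 2·1+2·8 = 18
R: 6·0+5·2+3·0+5·0 = 10 | 2·4+2·1 = 10
L: 6·1+5·0+3·0+5·2 = 16 | 2·4+2·4 = 16
gcd(6,5,3,5,2,2) = 1

Coefficients: [6, 5, 3, 5, 2, 2]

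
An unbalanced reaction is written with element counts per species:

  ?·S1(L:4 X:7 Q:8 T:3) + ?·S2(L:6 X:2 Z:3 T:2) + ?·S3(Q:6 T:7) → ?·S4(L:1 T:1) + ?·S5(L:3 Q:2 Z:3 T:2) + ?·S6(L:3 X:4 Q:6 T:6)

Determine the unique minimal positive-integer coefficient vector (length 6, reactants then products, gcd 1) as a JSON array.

Coefficients: [2, 5, 5, 5, 5, 6]

L: 2·4+5·6+5·0 = 38 | 5·1+5·3+6·3 = 38
X: 2·7+5·2+5·0 = 24 | 5·0+5·0+6·4 = 24
Q: 2·8+5·0+5·6 = 46 | 5·0+5·2+6·6 = 46
Z: 2·0+5·3+5·0 = 15 | 5·0+5·3+6·0 = 15
T: 2·3+5·2+5·7 = 51 | 5·1+5·2+6·6 = 51
gcd(2,5,5,5,5,6) = 1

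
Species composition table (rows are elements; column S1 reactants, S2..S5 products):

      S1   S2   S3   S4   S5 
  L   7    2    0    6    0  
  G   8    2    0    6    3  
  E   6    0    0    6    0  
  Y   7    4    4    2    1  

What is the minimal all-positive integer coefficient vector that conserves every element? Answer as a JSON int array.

Coefficients: [6, 3, 4, 6, 2]

L: 6·7 = 42 | 3·2+4·0+6·6+2·0 = 42
G: 6·8 = 48 | 3·2+4·0+6·6+2·3 = 48
E: 6·6 = 36 | 3·0+4·0+6·6+2·0 = 36
Y: 6·7 = 42 | 3·4+4·4+6·2+2·1 = 42
gcd(6,3,4,6,2) = 1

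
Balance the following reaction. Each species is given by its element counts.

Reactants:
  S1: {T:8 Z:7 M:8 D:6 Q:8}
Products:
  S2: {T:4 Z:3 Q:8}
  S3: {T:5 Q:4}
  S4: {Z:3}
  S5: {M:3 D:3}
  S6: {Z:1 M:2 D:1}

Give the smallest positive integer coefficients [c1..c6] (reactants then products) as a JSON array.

Coefficients: [3, 1, 4, 4, 4, 6]

T: 3·8 = 24 | 1·4+4·5+4·0+4·0+6·0 = 24
Z: 3·7 = 21 | 1·3+4·0+4·3+4·0+6·1 = 21
M: 3·8 = 24 | 1·0+4·0+4·0+4·3+6·2 = 24
D: 3·6 = 18 | 1·0+4·0+4·0+4·3+6·1 = 18
Q: 3·8 = 24 | 1·8+4·4+4·0+4·0+6·0 = 24
gcd(3,1,4,4,4,6) = 1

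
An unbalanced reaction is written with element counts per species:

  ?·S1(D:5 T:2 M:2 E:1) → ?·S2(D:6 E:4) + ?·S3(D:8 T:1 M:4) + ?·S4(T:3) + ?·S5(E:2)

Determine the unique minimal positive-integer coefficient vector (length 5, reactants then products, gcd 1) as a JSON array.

Coefficients: [6, 1, 3, 3, 1]

D: 6·5 = 30 | 1·6+3·8+3·0+1·0 = 30
T: 6·2 = 12 | 1·0+3·1+3·3+1·0 = 12
M: 6·2 = 12 | 1·0+3·4+3·0+1·0 = 12
E: 6·1 = 6 | 1·4+3·0+3·0+1·2 = 6
gcd(6,1,3,3,1) = 1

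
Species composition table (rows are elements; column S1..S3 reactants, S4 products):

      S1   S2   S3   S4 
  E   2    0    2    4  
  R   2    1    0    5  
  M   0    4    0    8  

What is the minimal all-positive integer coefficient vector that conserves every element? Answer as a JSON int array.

E: 3·2+4·0+1·2 = 8 | 2·4 = 8
R: 3·2+4·1+1·0 = 10 | 2·5 = 10
M: 3·0+4·4+1·0 = 16 | 2·8 = 16
gcd(3,4,1,2) = 1

Coefficients: [3, 4, 1, 2]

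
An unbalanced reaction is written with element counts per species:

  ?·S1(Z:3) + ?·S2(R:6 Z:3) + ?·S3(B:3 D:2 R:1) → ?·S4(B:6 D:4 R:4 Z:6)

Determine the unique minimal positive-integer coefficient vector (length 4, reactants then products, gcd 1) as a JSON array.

B: 5·0+1·0+6·3 = 18 | 3·6 = 18
D: 5·0+1·0+6·2 = 12 | 3·4 = 12
R: 5·0+1·6+6·1 = 12 | 3·4 = 12
Z: 5·3+1·3+6·0 = 18 | 3·6 = 18
gcd(5,1,6,3) = 1

Coefficients: [5, 1, 6, 3]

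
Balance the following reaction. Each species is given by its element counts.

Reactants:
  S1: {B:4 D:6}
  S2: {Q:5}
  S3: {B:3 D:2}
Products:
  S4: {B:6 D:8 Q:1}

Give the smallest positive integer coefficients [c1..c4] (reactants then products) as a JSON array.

B: 6·4+1·0+2·3 = 30 | 5·6 = 30
D: 6·6+1·0+2·2 = 40 | 5·8 = 40
Q: 6·0+1·5+2·0 = 5 | 5·1 = 5
gcd(6,1,2,5) = 1

Coefficients: [6, 1, 2, 5]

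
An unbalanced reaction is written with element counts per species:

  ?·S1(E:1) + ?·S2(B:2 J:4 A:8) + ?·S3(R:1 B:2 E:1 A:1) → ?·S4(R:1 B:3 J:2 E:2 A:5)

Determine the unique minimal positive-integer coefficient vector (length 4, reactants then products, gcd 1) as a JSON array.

R: 2·0+1·0+2·1 = 2 | 2·1 = 2
B: 2·0+1·2+2·2 = 6 | 2·3 = 6
J: 2·0+1·4+2·0 = 4 | 2·2 = 4
E: 2·1+1·0+2·1 = 4 | 2·2 = 4
A: 2·0+1·8+2·1 = 10 | 2·5 = 10
gcd(2,1,2,2) = 1

Coefficients: [2, 1, 2, 2]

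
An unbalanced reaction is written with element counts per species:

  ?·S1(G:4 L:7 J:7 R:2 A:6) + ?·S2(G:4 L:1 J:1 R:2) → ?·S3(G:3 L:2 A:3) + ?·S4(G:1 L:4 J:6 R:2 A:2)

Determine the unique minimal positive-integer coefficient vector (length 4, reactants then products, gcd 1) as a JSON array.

G: 5·4+1·4 = 24 | 6·3+6·1 = 24
L: 5·7+1·1 = 36 | 6·2+6·4 = 36
J: 5·7+1·1 = 36 | 6·0+6·6 = 36
R: 5·2+1·2 = 12 | 6·0+6·2 = 12
A: 5·6+1·0 = 30 | 6·3+6·2 = 30
gcd(5,1,6,6) = 1

Coefficients: [5, 1, 6, 6]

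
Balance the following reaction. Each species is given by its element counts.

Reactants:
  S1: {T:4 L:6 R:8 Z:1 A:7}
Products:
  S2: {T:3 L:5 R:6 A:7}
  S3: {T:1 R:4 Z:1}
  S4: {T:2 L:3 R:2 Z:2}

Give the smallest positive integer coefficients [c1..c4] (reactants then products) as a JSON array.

Coefficients: [3, 3, 1, 1]

T: 3·4 = 12 | 3·3+1·1+1·2 = 12
L: 3·6 = 18 | 3·5+1·0+1·3 = 18
R: 3·8 = 24 | 3·6+1·4+1·2 = 24
Z: 3·1 = 3 | 3·0+1·1+1·2 = 3
A: 3·7 = 21 | 3·7+1·0+1·0 = 21
gcd(3,3,1,1) = 1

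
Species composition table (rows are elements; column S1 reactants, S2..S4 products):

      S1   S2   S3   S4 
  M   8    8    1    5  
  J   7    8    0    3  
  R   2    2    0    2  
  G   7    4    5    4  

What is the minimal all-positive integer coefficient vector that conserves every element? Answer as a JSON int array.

Coefficients: [5, 4, 3, 1]

M: 5·8 = 40 | 4·8+3·1+1·5 = 40
J: 5·7 = 35 | 4·8+3·0+1·3 = 35
R: 5·2 = 10 | 4·2+3·0+1·2 = 10
G: 5·7 = 35 | 4·4+3·5+1·4 = 35
gcd(5,4,3,1) = 1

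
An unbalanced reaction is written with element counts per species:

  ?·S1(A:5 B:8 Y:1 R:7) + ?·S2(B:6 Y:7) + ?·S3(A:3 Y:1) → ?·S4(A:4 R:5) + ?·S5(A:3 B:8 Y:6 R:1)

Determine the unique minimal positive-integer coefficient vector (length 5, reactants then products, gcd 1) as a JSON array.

Coefficients: [3, 4, 5, 3, 6]

A: 3·5+4·0+5·3 = 30 | 3·4+6·3 = 30
B: 3·8+4·6+5·0 = 48 | 3·0+6·8 = 48
Y: 3·1+4·7+5·1 = 36 | 3·0+6·6 = 36
R: 3·7+4·0+5·0 = 21 | 3·5+6·1 = 21
gcd(3,4,5,3,6) = 1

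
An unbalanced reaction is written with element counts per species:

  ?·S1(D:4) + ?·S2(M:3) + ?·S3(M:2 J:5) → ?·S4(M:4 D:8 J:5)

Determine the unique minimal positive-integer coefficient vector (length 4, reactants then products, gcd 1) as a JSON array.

M: 6·0+2·3+3·2 = 12 | 3·4 = 12
D: 6·4+2·0+3·0 = 24 | 3·8 = 24
J: 6·0+2·0+3·5 = 15 | 3·5 = 15
gcd(6,2,3,3) = 1

Coefficients: [6, 2, 3, 3]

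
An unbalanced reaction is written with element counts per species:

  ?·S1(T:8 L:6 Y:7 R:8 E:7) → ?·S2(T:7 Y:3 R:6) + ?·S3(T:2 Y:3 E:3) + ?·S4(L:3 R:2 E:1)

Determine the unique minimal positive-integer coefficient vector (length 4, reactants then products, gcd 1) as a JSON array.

Coefficients: [3, 2, 5, 6]

T: 3·8 = 24 | 2·7+5·2+6·0 = 24
L: 3·6 = 18 | 2·0+5·0+6·3 = 18
Y: 3·7 = 21 | 2·3+5·3+6·0 = 21
R: 3·8 = 24 | 2·6+5·0+6·2 = 24
E: 3·7 = 21 | 2·0+5·3+6·1 = 21
gcd(3,2,5,6) = 1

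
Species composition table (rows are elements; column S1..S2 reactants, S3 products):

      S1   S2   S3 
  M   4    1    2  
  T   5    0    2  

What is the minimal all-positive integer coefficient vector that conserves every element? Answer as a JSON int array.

Coefficients: [2, 2, 5]

M: 2·4+2·1 = 10 | 5·2 = 10
T: 2·5+2·0 = 10 | 5·2 = 10
gcd(2,2,5) = 1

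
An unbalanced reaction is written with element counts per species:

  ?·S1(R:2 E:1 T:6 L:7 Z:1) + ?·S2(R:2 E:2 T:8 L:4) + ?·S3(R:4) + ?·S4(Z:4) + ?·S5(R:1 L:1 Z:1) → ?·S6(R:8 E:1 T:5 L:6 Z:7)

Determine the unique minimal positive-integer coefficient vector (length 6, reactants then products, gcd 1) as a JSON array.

R: 2·2+1·2+5·4+5·0+6·1 = 32 | 4·8 = 32
E: 2·1+1·2+5·0+5·0+6·0 = 4 | 4·1 = 4
T: 2·6+1·8+5·0+5·0+6·0 = 20 | 4·5 = 20
L: 2·7+1·4+5·0+5·0+6·1 = 24 | 4·6 = 24
Z: 2·1+1·0+5·0+5·4+6·1 = 28 | 4·7 = 28
gcd(2,1,5,5,6,4) = 1

Coefficients: [2, 1, 5, 5, 6, 4]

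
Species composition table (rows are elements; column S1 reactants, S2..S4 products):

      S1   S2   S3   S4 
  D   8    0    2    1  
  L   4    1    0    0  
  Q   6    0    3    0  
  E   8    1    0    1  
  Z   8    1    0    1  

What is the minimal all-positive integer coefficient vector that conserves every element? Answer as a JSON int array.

Coefficients: [1, 4, 2, 4]

D: 1·8 = 8 | 4·0+2·2+4·1 = 8
L: 1·4 = 4 | 4·1+2·0+4·0 = 4
Q: 1·6 = 6 | 4·0+2·3+4·0 = 6
E: 1·8 = 8 | 4·1+2·0+4·1 = 8
Z: 1·8 = 8 | 4·1+2·0+4·1 = 8
gcd(1,4,2,4) = 1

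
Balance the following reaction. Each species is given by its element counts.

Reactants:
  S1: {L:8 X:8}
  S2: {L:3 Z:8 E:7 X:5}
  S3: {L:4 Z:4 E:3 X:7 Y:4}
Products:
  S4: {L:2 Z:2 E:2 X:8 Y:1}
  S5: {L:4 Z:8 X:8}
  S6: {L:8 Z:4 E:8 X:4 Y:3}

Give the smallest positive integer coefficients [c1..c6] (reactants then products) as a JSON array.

L: 3·8+4·3+4·4 = 52 | 4·2+3·4+4·8 = 52
Z: 3·0+4·8+4·4 = 48 | 4·2+3·8+4·4 = 48
E: 3·0+4·7+4·3 = 40 | 4·2+3·0+4·8 = 40
X: 3·8+4·5+4·7 = 72 | 4·8+3·8+4·4 = 72
Y: 3·0+4·0+4·4 = 16 | 4·1+3·0+4·3 = 16
gcd(3,4,4,4,3,4) = 1

Coefficients: [3, 4, 4, 4, 3, 4]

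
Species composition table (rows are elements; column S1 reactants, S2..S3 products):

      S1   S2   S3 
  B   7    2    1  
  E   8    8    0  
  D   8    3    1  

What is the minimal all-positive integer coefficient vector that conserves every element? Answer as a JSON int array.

Coefficients: [1, 1, 5]

B: 1·7 = 7 | 1·2+5·1 = 7
E: 1·8 = 8 | 1·8+5·0 = 8
D: 1·8 = 8 | 1·3+5·1 = 8
gcd(1,1,5) = 1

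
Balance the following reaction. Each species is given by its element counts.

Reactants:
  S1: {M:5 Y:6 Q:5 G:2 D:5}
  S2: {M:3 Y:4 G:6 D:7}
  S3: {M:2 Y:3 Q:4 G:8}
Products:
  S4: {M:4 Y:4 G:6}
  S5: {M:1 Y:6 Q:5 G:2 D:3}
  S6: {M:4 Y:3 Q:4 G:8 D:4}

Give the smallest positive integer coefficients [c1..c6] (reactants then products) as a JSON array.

Coefficients: [3, 2, 5, 2, 3, 5]

M: 3·5+2·3+5·2 = 31 | 2·4+3·1+5·4 = 31
Y: 3·6+2·4+5·3 = 41 | 2·4+3·6+5·3 = 41
Q: 3·5+2·0+5·4 = 35 | 2·0+3·5+5·4 = 35
G: 3·2+2·6+5·8 = 58 | 2·6+3·2+5·8 = 58
D: 3·5+2·7+5·0 = 29 | 2·0+3·3+5·4 = 29
gcd(3,2,5,2,3,5) = 1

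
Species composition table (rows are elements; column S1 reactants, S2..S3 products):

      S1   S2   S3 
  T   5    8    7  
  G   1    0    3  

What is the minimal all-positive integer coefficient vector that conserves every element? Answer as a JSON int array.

Coefficients: [3, 1, 1]

T: 3·5 = 15 | 1·8+1·7 = 15
G: 3·1 = 3 | 1·0+1·3 = 3
gcd(3,1,1) = 1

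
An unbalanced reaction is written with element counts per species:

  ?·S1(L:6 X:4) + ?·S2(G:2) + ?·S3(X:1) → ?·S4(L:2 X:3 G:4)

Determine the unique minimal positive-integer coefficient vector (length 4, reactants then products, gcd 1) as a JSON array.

L: 1·6+6·0+5·0 = 6 | 3·2 = 6
X: 1·4+6·0+5·1 = 9 | 3·3 = 9
G: 1·0+6·2+5·0 = 12 | 3·4 = 12
gcd(1,6,5,3) = 1

Coefficients: [1, 6, 5, 3]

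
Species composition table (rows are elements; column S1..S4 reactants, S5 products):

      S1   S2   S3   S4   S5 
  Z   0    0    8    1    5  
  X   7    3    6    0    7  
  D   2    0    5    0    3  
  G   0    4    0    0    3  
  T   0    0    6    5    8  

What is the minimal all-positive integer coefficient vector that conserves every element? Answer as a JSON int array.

Z: 1·0+3·0+2·8+4·1 = 20 | 4·5 = 20
X: 1·7+3·3+2·6+4·0 = 28 | 4·7 = 28
D: 1·2+3·0+2·5+4·0 = 12 | 4·3 = 12
G: 1·0+3·4+2·0+4·0 = 12 | 4·3 = 12
T: 1·0+3·0+2·6+4·5 = 32 | 4·8 = 32
gcd(1,3,2,4,4) = 1

Coefficients: [1, 3, 2, 4, 4]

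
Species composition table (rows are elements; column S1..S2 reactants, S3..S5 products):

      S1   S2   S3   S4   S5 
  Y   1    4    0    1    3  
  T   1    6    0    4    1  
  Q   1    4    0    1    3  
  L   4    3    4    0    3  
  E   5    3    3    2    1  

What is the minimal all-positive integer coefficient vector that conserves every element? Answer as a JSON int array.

Coefficients: [1, 3, 1, 4, 3]

Y: 1·1+3·4 = 13 | 1·0+4·1+3·3 = 13
T: 1·1+3·6 = 19 | 1·0+4·4+3·1 = 19
Q: 1·1+3·4 = 13 | 1·0+4·1+3·3 = 13
L: 1·4+3·3 = 13 | 1·4+4·0+3·3 = 13
E: 1·5+3·3 = 14 | 1·3+4·2+3·1 = 14
gcd(1,3,1,4,3) = 1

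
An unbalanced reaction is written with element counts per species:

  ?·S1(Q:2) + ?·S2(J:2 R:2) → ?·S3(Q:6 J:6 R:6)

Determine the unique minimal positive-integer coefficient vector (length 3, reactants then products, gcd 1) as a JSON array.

Coefficients: [3, 3, 1]

Q: 3·2+3·0 = 6 | 1·6 = 6
J: 3·0+3·2 = 6 | 1·6 = 6
R: 3·0+3·2 = 6 | 1·6 = 6
gcd(3,3,1) = 1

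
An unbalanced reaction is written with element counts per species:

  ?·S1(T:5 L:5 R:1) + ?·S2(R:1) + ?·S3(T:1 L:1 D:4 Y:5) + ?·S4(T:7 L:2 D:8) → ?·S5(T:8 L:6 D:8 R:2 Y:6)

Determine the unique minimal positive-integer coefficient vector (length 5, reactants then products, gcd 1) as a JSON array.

Coefficients: [4, 6, 6, 2, 5]

T: 4·5+6·0+6·1+2·7 = 40 | 5·8 = 40
L: 4·5+6·0+6·1+2·2 = 30 | 5·6 = 30
D: 4·0+6·0+6·4+2·8 = 40 | 5·8 = 40
R: 4·1+6·1+6·0+2·0 = 10 | 5·2 = 10
Y: 4·0+6·0+6·5+2·0 = 30 | 5·6 = 30
gcd(4,6,6,2,5) = 1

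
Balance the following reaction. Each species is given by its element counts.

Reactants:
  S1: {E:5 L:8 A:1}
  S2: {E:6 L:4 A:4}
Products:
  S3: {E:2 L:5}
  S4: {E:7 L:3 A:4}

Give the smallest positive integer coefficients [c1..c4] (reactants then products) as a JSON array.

Coefficients: [4, 1, 6, 2]

E: 4·5+1·6 = 26 | 6·2+2·7 = 26
L: 4·8+1·4 = 36 | 6·5+2·3 = 36
A: 4·1+1·4 = 8 | 6·0+2·4 = 8
gcd(4,1,6,2) = 1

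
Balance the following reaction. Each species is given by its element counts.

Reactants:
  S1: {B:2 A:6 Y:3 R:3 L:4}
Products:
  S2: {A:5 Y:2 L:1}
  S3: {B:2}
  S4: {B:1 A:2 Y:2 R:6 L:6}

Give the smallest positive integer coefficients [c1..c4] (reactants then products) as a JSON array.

B: 4·2 = 8 | 4·0+3·2+2·1 = 8
A: 4·6 = 24 | 4·5+3·0+2·2 = 24
Y: 4·3 = 12 | 4·2+3·0+2·2 = 12
R: 4·3 = 12 | 4·0+3·0+2·6 = 12
L: 4·4 = 16 | 4·1+3·0+2·6 = 16
gcd(4,4,3,2) = 1

Coefficients: [4, 4, 3, 2]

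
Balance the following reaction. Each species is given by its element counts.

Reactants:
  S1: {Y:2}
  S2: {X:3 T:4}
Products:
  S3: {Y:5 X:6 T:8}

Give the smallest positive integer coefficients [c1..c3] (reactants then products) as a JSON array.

Coefficients: [5, 4, 2]

Y: 5·2+4·0 = 10 | 2·5 = 10
X: 5·0+4·3 = 12 | 2·6 = 12
T: 5·0+4·4 = 16 | 2·8 = 16
gcd(5,4,2) = 1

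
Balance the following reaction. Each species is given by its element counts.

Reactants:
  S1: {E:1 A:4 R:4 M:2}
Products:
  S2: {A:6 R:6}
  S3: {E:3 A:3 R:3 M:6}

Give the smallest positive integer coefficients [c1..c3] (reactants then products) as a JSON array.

Coefficients: [6, 3, 2]

E: 6·1 = 6 | 3·0+2·3 = 6
A: 6·4 = 24 | 3·6+2·3 = 24
R: 6·4 = 24 | 3·6+2·3 = 24
M: 6·2 = 12 | 3·0+2·6 = 12
gcd(6,3,2) = 1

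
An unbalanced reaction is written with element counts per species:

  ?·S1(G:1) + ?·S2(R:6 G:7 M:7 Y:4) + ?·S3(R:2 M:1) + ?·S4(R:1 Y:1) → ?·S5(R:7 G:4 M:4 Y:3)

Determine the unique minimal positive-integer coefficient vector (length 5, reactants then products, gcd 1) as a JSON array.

R: 5·0+1·6+5·2+5·1 = 21 | 3·7 = 21
G: 5·1+1·7+5·0+5·0 = 12 | 3·4 = 12
M: 5·0+1·7+5·1+5·0 = 12 | 3·4 = 12
Y: 5·0+1·4+5·0+5·1 = 9 | 3·3 = 9
gcd(5,1,5,5,3) = 1

Coefficients: [5, 1, 5, 5, 3]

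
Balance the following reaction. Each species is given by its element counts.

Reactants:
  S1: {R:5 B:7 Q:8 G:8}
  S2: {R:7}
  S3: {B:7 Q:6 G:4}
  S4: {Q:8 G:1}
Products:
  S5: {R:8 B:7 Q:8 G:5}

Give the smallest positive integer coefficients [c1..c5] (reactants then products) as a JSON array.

R: 1·5+5·7+4·0+1·0 = 40 | 5·8 = 40
B: 1·7+5·0+4·7+1·0 = 35 | 5·7 = 35
Q: 1·8+5·0+4·6+1·8 = 40 | 5·8 = 40
G: 1·8+5·0+4·4+1·1 = 25 | 5·5 = 25
gcd(1,5,4,1,5) = 1

Coefficients: [1, 5, 4, 1, 5]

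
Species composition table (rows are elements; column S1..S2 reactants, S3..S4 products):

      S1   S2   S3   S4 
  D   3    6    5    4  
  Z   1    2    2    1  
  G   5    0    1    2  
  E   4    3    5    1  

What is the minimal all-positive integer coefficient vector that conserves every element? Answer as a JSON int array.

Coefficients: [3, 6, 5, 5]

D: 3·3+6·6 = 45 | 5·5+5·4 = 45
Z: 3·1+6·2 = 15 | 5·2+5·1 = 15
G: 3·5+6·0 = 15 | 5·1+5·2 = 15
E: 3·4+6·3 = 30 | 5·5+5·1 = 30
gcd(3,6,5,5) = 1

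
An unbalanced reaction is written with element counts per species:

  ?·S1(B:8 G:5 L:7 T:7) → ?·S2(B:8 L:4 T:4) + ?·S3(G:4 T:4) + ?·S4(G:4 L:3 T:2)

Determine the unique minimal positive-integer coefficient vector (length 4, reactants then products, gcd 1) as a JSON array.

B: 4·8 = 32 | 4·8+1·0+4·0 = 32
G: 4·5 = 20 | 4·0+1·4+4·4 = 20
L: 4·7 = 28 | 4·4+1·0+4·3 = 28
T: 4·7 = 28 | 4·4+1·4+4·2 = 28
gcd(4,4,1,4) = 1

Coefficients: [4, 4, 1, 4]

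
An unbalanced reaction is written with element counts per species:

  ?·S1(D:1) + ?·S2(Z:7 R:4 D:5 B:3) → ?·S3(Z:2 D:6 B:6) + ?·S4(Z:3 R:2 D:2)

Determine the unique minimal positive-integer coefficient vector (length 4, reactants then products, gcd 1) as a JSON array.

Z: 4·0+2·7 = 14 | 1·2+4·3 = 14
R: 4·0+2·4 = 8 | 1·0+4·2 = 8
D: 4·1+2·5 = 14 | 1·6+4·2 = 14
B: 4·0+2·3 = 6 | 1·6+4·0 = 6
gcd(4,2,1,4) = 1

Coefficients: [4, 2, 1, 4]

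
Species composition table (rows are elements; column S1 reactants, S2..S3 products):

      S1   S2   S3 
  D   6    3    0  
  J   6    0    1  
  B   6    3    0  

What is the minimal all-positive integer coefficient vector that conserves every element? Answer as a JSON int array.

D: 1·6 = 6 | 2·3+6·0 = 6
J: 1·6 = 6 | 2·0+6·1 = 6
B: 1·6 = 6 | 2·3+6·0 = 6
gcd(1,2,6) = 1

Coefficients: [1, 2, 6]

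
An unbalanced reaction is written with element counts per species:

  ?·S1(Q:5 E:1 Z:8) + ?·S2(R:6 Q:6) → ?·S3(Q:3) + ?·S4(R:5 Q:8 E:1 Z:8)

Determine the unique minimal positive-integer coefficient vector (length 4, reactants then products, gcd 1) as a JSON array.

R: 6·0+5·6 = 30 | 4·0+6·5 = 30
Q: 6·5+5·6 = 60 | 4·3+6·8 = 60
E: 6·1+5·0 = 6 | 4·0+6·1 = 6
Z: 6·8+5·0 = 48 | 4·0+6·8 = 48
gcd(6,5,4,6) = 1

Coefficients: [6, 5, 4, 6]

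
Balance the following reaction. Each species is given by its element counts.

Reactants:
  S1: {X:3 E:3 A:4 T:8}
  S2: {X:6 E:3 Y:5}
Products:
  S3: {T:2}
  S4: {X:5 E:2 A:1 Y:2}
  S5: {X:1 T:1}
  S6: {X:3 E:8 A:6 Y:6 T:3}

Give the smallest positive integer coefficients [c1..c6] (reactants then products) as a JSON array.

X: 2·3+2·6 = 18 | 4·0+2·5+5·1+1·3 = 18
E: 2·3+2·3 = 12 | 4·0+2·2+5·0+1·8 = 12
A: 2·4+2·0 = 8 | 4·0+2·1+5·0+1·6 = 8
Y: 2·0+2·5 = 10 | 4·0+2·2+5·0+1·6 = 10
T: 2·8+2·0 = 16 | 4·2+2·0+5·1+1·3 = 16
gcd(2,2,4,2,5,1) = 1

Coefficients: [2, 2, 4, 2, 5, 1]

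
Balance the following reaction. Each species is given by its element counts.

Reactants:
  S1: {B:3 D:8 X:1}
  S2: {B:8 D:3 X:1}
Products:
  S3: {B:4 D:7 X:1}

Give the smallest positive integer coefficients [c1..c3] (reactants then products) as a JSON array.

Coefficients: [4, 1, 5]

B: 4·3+1·8 = 20 | 5·4 = 20
D: 4·8+1·3 = 35 | 5·7 = 35
X: 4·1+1·1 = 5 | 5·1 = 5
gcd(4,1,5) = 1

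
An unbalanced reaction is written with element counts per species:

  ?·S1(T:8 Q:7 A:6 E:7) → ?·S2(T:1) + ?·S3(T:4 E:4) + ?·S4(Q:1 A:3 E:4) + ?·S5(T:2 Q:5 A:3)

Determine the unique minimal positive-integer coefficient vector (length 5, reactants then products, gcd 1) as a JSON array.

T: 4·8 = 32 | 6·1+4·4+3·0+5·2 = 32
Q: 4·7 = 28 | 6·0+4·0+3·1+5·5 = 28
A: 4·6 = 24 | 6·0+4·0+3·3+5·3 = 24
E: 4·7 = 28 | 6·0+4·4+3·4+5·0 = 28
gcd(4,6,4,3,5) = 1

Coefficients: [4, 6, 4, 3, 5]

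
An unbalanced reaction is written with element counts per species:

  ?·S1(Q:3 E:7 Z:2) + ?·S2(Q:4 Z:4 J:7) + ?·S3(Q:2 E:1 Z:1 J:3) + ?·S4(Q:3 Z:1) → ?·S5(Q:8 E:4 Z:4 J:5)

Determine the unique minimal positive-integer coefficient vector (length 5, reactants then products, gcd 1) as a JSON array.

Coefficients: [2, 1, 6, 6, 5]

Q: 2·3+1·4+6·2+6·3 = 40 | 5·8 = 40
E: 2·7+1·0+6·1+6·0 = 20 | 5·4 = 20
Z: 2·2+1·4+6·1+6·1 = 20 | 5·4 = 20
J: 2·0+1·7+6·3+6·0 = 25 | 5·5 = 25
gcd(2,1,6,6,5) = 1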